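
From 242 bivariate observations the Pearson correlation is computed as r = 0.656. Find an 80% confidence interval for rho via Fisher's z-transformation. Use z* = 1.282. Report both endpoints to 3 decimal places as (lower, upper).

Fisher z: z_r = atanh(r) = ½·ln((1+0.656)/(1−0.656)) = 0.785759
SE(z) = 1/√(n−3) = 1/√239 = 0.064685
80% ⇒ z* = 1.282; margin = 1.282·0.064685 = 0.082926
CI on z-scale: (0.702833, 0.868685)
Back-transform: tanh(0.702833) = 0.606163, tanh(0.868685) = 0.700705

(0.606, 0.701)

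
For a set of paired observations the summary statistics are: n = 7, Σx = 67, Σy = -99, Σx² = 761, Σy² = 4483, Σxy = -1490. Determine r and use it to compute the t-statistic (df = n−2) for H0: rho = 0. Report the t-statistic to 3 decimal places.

Numerator: nΣxy − (Σx)(Σy) = 7·(-1490) − (67)(-99) = -3797
Denominator: √[(nΣx²−(Σx)²)(nΣy²−(Σy)²)]
  nΣx²−(Σx)² = 7·761 − 4489 = 838;  nΣy²−(Σy)² = 7·4483 − 9801 = 21580
  √(838·21580) = √18084040 = 4252.5334
r = -3797 / 4252.5334 = -0.8929
t = r·√(n−2)/√(1−r²) = -0.8929·√5 / √(1−0.797270) = -1.996585 / 0.450255 = -4.434

-4.434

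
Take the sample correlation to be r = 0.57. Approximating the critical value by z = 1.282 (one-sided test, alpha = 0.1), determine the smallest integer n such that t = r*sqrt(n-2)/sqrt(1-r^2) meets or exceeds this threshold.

6

Need r·√(n−2)/√(1−r²) ≥ 1.282
√(n−2) ≥ 1.282·√(1−0.3249) / 0.57 = 1.282·0.821645 / 0.57 = 1.8480
n−2 ≥ 3.4151  ⇒  n ≥ 5.4151
Smallest integer n = 6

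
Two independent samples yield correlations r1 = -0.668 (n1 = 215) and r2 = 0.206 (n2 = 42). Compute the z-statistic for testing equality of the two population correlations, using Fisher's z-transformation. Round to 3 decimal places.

-5.832

Fisher z-transforms: z1 = atanh(-0.668) = -0.807123, z2 = atanh(0.206) = 0.208990; difference d = -1.016113
Var(d) = 1/212 + 1/39 = 0.0047170 + 0.0256410 = 0.0303580
z = d/√Var(d) = -1.016113 / √0.0303580 = -1.016113 / 0.174235 = -5.832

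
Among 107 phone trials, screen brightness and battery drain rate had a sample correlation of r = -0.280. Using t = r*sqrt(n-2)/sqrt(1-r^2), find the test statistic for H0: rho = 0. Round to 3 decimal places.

t = r·√(n−2) / √(1−r²) with r = -0.280, n = 107
  = -0.280·√105 / √(1 − 0.078400)
  = -0.280·10.246951 / 0.960000
  = -2.869146 / 0.960000 = -2.989

-2.989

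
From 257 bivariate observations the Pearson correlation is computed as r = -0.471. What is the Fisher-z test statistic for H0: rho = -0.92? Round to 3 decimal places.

z_r = atanh(-0.471) = -0.511355,  z_0 = atanh(-0.92) = -1.589027
SE = 1/√(n−3) = 1/√254 = 0.062746
z = (z_r − z_0)/SE = (-0.511355 − (-1.589027)) / 0.062746 = 1.077672 / 0.062746 = 17.175

17.175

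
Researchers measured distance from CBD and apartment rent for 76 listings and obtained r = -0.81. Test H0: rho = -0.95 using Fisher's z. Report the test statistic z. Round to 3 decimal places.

z_r = atanh(-0.81) = -1.127029,  z_0 = atanh(-0.95) = -1.831781
SE = 1/√(n−3) = 1/√73 = 0.117041
z = (z_r − z_0)/SE = (-1.127029 − (-1.831781)) / 0.117041 = 0.704752 / 0.117041 = 6.021

6.021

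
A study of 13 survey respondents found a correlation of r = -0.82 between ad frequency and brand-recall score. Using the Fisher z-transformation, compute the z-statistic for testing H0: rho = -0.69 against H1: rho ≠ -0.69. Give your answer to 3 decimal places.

z_r = atanh(-0.82) = -1.156817,  z_0 = atanh(-0.69) = -0.847956
SE = 1/√(n−3) = 1/√10 = 0.316228
z = (z_r − z_0)/SE = (-1.156817 − (-0.847956)) / 0.316228 = -0.308861 / 0.316228 = -0.977

-0.977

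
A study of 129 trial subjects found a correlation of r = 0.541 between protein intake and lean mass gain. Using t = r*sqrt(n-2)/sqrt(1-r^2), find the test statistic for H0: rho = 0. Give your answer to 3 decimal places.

t = r·√(n−2) / √(1−r²) with r = 0.541, n = 129
  = 0.541·√127 / √(1 − 0.292681)
  = 0.541·11.269428 / 0.841023
  = 6.096761 / 0.841023 = 7.249

7.249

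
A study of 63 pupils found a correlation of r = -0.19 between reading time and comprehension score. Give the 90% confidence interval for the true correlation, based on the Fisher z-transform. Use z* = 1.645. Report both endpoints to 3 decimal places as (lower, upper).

z_r = atanh(-0.19) = -0.192337;  SE = 1/√(n−3) = 1/√60 = 0.129099
z-limits: -0.192337 ± 1.645·0.129099 = -0.192337 ± 0.212368 = [-0.404705, 0.020031]
ρ-limits: (tanh -0.404705, tanh 0.020031) = (-0.384, 0.020)

(-0.384, 0.020)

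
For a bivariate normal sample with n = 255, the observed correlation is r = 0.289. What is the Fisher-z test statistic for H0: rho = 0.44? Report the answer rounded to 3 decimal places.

Fisher z: atanh(0.289) = 0.297475, atanh(0.44) = 0.472231
z = (z_r − z_0)·√(n−3) = (0.297475 − 0.472231)·√252 = -0.174756 · 15.874508 = -2.774

-2.774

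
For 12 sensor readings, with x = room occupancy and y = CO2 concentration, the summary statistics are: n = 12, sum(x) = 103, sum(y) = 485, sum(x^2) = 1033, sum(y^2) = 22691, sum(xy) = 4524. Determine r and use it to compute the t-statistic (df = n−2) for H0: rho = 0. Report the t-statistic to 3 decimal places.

1.989

S_xy = nΣxy − ΣxΣy = 12·4524 − 103·485 = 54288 − 49955 = 4333
S_xx = nΣx² − (Σx)² = 12·1033 − 103² = 12396 − 10609 = 1787
S_yy = nΣy² − (Σy)² = 12·22691 − 485² = 272292 − 235225 = 37067
r = S_xy / √(S_xx·S_yy) = 4333 / √(1787·37067) = 4333 / √66238729 = 4333 / 8138.7179 = 0.5324
t = r·√(n−2)/√(1−r²) = 0.5324·√10 / √(1−0.283450) = 1.683597 / 0.846493 = 1.989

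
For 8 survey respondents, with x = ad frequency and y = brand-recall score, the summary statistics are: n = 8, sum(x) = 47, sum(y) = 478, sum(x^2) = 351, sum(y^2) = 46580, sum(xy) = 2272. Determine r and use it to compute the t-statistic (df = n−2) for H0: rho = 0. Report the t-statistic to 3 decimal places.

S_xy = nΣxy − ΣxΣy = 8·2272 − 47·478 = 18176 − 22466 = -4290
S_xx = nΣx² − (Σx)² = 8·351 − 47² = 2808 − 2209 = 599
S_yy = nΣy² − (Σy)² = 8·46580 − 478² = 372640 − 228484 = 144156
r = S_xy / √(S_xx·S_yy) = -4290 / √(599·144156) = -4290 / √86349444 = -4290 / 9292.4402 = -0.4617
t = r·√(n−2)/√(1−r²) = -0.4617·√6 / √(1−0.213167) = -1.130929 / 0.887036 = -1.275

-1.275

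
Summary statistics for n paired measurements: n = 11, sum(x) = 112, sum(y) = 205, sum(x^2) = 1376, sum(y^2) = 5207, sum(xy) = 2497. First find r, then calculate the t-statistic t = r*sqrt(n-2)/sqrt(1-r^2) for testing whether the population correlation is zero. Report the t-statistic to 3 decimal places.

Numerator: nΣxy − (Σx)(Σy) = 11·2497 − (112)(205) = 4507
Denominator: √[(nΣx²−(Σx)²)(nΣy²−(Σy)²)]
  nΣx²−(Σx)² = 11·1376 − 12544 = 2592;  nΣy²−(Σy)² = 11·5207 − 42025 = 15252
  √(2592·15252) = √39533184 = 6287.5420
r = 4507 / 6287.5420 = 0.7168
t = r·√(n−2)/√(1−r²) = 0.7168·√9 / √(1−0.513802) = 2.150400 / 0.697279 = 3.084

3.084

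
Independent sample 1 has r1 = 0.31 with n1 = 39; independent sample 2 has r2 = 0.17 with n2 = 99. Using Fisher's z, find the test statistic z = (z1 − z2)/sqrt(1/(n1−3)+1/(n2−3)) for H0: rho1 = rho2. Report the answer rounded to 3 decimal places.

0.762

z1 = atanh(0.31) = 0.320545,  z2 = atanh(0.17) = 0.171667
SE = √(1/(n1−3) + 1/(n2−3)) = √(1/36 + 1/96) = √(0.0277778 + 0.0104167) = √0.0381945 = 0.195434
z = (z1 − z2)/SE = (0.320545 − 0.171667) / 0.195434 = 0.148878 / 0.195434 = 0.762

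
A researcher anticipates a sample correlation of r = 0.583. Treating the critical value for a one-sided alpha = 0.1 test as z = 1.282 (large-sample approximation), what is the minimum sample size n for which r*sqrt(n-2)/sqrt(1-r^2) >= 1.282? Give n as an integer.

Need r·√(n−2)/√(1−r²) ≥ 1.282
√(n−2) ≥ 1.282·√(1−0.339889) / 0.583 = 1.282·0.812472 / 0.583 = 1.7866
n−2 ≥ 3.1919  ⇒  n ≥ 5.1919
Smallest integer n = 6

6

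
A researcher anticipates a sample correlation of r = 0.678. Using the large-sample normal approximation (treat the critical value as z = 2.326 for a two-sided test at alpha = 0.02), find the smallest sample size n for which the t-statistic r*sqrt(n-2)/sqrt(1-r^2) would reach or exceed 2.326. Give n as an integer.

r√(n−2)/√(1−r²) ≥ 2.326  ⇔  n−2 ≥ (2.326)²·(1−r²)/r²
(1−r²)/r² = (1−0.459684)/0.459684 = 1.1754
n ≥ 2 + 5.410276·1.1754 = 2 + 6.3592 = 8.3592
⌈8.3592⌉ = 9

9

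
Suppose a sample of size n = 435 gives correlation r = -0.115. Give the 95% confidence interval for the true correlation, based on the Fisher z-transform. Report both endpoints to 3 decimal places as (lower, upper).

(-0.207, -0.021)

z_r = atanh(-0.115) = -0.115511;  SE = 1/√(n−3) = 1/√432 = 0.048113
z-limits: -0.115511 ± 1.960·0.048113 = -0.115511 ± 0.094301 = [-0.209812, -0.021210]
ρ-limits: (tanh -0.209812, tanh -0.021210) = (-0.207, -0.021)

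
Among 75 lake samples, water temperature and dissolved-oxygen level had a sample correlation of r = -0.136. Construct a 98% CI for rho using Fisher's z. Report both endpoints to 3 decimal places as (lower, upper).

Fisher z: z_r = atanh(r) = ½·ln((1+(-0.136))/(1−(-0.136))) = -0.136848
SE(z) = 1/√(n−3) = 1/√72 = 0.117851
98% ⇒ z* = 2.326; margin = 2.326·0.117851 = 0.274121
CI on z-scale: (-0.410969, 0.137273)
Back-transform: tanh(-0.410969) = -0.389295, tanh(0.137273) = 0.136417

(-0.389, 0.136)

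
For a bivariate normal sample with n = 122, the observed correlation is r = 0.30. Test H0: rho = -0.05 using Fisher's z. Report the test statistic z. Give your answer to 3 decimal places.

z_r = atanh(0.30) = 0.309520,  z_0 = atanh(-0.05) = -0.050042
SE = 1/√(n−3) = 1/√119 = 0.091670
z = (z_r − z_0)/SE = (0.309520 − (-0.050042)) / 0.091670 = 0.359562 / 0.091670 = 3.922

3.922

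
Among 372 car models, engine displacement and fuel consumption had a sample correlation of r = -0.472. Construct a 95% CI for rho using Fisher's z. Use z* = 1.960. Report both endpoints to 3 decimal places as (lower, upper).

Fisher z: z_r = atanh(r) = ½·ln((1+(-0.472))/(1−(-0.472))) = -0.512641
SE(z) = 1/√(n−3) = 1/√369 = 0.052058
95% ⇒ z* = 1.960; margin = 1.960·0.052058 = 0.102034
CI on z-scale: (-0.614675, -0.410607)
Back-transform: tanh(-0.614675) = -0.547410, tanh(-0.410607) = -0.388988

(-0.547, -0.389)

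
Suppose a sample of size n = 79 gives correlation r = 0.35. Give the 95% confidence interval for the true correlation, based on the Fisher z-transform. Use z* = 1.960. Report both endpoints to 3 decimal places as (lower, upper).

z_r = atanh(0.35) = 0.365444;  SE = 1/√(n−3) = 1/√76 = 0.114708
z-limits: 0.365444 ± 1.960·0.114708 = 0.365444 ± 0.224828 = [0.140616, 0.590272]
ρ-limits: (tanh 0.140616, tanh 0.590272) = (0.140, 0.530)

(0.140, 0.530)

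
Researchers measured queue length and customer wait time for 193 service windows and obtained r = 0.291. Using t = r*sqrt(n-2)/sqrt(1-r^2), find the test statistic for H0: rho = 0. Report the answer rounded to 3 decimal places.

4.204

1 − r² = 1 − 0.084681 = 0.915319;  √(1−r²) = 0.956723
√(n−2) = √191 = 13.820275
t = r·√(n−2)/√(1−r²) = 0.291 · 13.820275 / 0.956723 = 4.204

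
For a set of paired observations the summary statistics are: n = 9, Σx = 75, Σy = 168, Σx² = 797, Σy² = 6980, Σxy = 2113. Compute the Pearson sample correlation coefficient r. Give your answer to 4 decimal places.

S_xy = nΣxy − ΣxΣy = 9·2113 − 75·168 = 19017 − 12600 = 6417
S_xx = nΣx² − (Σx)² = 9·797 − 75² = 7173 − 5625 = 1548
S_yy = nΣy² − (Σy)² = 9·6980 − 168² = 62820 − 28224 = 34596
r = S_xy / √(S_xx·S_yy) = 6417 / √(1548·34596) = 6417 / √53554608 = 6417 / 7318.1014 = 0.8769

0.8769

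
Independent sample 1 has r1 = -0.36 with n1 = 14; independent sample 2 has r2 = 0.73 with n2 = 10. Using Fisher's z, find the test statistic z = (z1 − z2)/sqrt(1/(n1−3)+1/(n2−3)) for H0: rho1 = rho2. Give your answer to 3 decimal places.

-2.700

Fisher z-transforms: z1 = atanh(-0.36) = -0.376886, z2 = atanh(0.73) = 0.928727; difference d = -1.305613
Var(d) = 1/11 + 1/7 = 0.0909091 + 0.1428571 = 0.2337662
z = d/√Var(d) = -1.305613 / √0.2337662 = -1.305613 / 0.483494 = -2.700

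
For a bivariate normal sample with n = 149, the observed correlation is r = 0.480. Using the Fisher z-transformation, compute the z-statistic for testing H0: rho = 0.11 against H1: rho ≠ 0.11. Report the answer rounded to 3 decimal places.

Fisher z: atanh(0.480) = 0.522984, atanh(0.11) = 0.110447
z = (z_r − z_0)·√(n−3) = (0.522984 − 0.110447)·√146 = 0.412537 · 12.083046 = 4.985

4.985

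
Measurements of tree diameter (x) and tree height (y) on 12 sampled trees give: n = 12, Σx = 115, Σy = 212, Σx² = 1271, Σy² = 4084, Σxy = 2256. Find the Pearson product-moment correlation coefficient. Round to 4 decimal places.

Numerator: nΣxy − (Σx)(Σy) = 12·2256 − (115)(212) = 2692
Denominator: √[(nΣx²−(Σx)²)(nΣy²−(Σy)²)]
  nΣx²−(Σx)² = 12·1271 − 13225 = 2027;  nΣy²−(Σy)² = 12·4084 − 44944 = 4064
  √(2027·4064) = √8237728 = 2870.1442
r = 2692 / 2870.1442 = 0.9379

0.9379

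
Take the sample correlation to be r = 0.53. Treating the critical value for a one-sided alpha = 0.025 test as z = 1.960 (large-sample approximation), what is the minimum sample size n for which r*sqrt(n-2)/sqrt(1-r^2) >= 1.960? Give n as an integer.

12

r√(n−2)/√(1−r²) ≥ 1.960  ⇔  n−2 ≥ (1.960)²·(1−r²)/r²
(1−r²)/r² = (1−0.2809)/0.2809 = 2.5600
n ≥ 2 + 3.8416·2.5600 = 2 + 9.8345 = 11.8345
⌈11.8345⌉ = 12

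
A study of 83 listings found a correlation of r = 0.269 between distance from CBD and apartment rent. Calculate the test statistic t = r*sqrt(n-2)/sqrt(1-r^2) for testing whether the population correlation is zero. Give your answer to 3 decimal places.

2.514

t = r·√(n−2) / √(1−r²) with r = 0.269, n = 83
  = 0.269·√81 / √(1 − 0.072361)
  = 0.269·9.000000 / 0.963140
  = 2.421000 / 0.963140 = 2.514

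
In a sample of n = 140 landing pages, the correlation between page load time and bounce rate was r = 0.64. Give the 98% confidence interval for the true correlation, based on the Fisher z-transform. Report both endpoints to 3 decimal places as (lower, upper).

(0.508, 0.743)

z_r = atanh(0.64) = 0.758174;  SE = 1/√(n−3) = 1/√137 = 0.085436
z-limits: 0.758174 ± 2.326·0.085436 = 0.758174 ± 0.198724 = [0.559450, 0.956898]
ρ-limits: (tanh 0.559450, tanh 0.956898) = (0.508, 0.743)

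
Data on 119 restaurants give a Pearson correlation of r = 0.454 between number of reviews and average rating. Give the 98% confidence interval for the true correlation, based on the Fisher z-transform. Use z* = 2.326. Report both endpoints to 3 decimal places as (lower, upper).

z_r = atanh(0.454) = 0.489727;  SE = 1/√(n−3) = 1/√116 = 0.092848
z-limits: 0.489727 ± 2.326·0.092848 = 0.489727 ± 0.215964 = [0.273763, 0.705691]
ρ-limits: (tanh 0.273763, tanh 0.705691) = (0.267, 0.608)

(0.267, 0.608)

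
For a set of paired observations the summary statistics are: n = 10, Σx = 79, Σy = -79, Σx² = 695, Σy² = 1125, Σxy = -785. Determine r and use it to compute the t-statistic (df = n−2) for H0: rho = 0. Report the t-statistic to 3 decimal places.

Numerator: nΣxy − (Σx)(Σy) = 10·(-785) − (79)(-79) = -1609
Denominator: √[(nΣx²−(Σx)²)(nΣy²−(Σy)²)]
  nΣx²−(Σx)² = 10·695 − 6241 = 709;  nΣy²−(Σy)² = 10·1125 − 6241 = 5009
  √(709·5009) = √3551381 = 1884.5108
r = -1609 / 1884.5108 = -0.8538
t = r·√(n−2)/√(1−r²) = -0.8538·√8 / √(1−0.728974) = -2.414911 / 0.520602 = -4.639

-4.639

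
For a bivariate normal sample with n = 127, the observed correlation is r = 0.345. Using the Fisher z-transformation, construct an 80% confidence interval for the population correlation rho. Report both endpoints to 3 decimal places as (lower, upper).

Fisher z: z_r = atanh(r) = ½·ln((1+0.345)/(1−0.345)) = 0.359757
SE(z) = 1/√(n−3) = 1/√124 = 0.089803
80% ⇒ z* = 1.282; margin = 1.282·0.089803 = 0.115127
CI on z-scale: (0.244630, 0.474884)
Back-transform: tanh(0.244630) = 0.239864, tanh(0.474884) = 0.442137

(0.240, 0.442)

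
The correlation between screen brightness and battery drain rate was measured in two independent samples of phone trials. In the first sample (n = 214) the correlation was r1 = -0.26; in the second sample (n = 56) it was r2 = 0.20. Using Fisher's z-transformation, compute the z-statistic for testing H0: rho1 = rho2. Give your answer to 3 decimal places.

Fisher z-transforms: z1 = atanh(-0.26) = -0.266108, z2 = atanh(0.20) = 0.202733; difference d = -0.468841
Var(d) = 1/211 + 1/53 = 0.0047393 + 0.0188679 = 0.0236072
z = d/√Var(d) = -0.468841 / √0.0236072 = -0.468841 / 0.153646 = -3.051

-3.051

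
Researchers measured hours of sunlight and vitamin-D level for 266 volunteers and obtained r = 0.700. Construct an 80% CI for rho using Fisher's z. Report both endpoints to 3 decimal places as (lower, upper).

(0.657, 0.738)

z_r = atanh(0.700) = 0.867301;  SE = 1/√(n−3) = 1/√263 = 0.061663
z-limits: 0.867301 ± 1.282·0.061663 = 0.867301 ± 0.079052 = [0.788249, 0.946353]
ρ-limits: (tanh 0.788249, tanh 0.946353) = (0.657, 0.738)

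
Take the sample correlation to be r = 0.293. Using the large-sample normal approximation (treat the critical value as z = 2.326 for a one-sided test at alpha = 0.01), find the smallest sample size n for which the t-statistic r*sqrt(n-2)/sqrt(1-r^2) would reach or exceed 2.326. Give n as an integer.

Need r·√(n−2)/√(1−r²) ≥ 2.326
√(n−2) ≥ 2.326·√(1−0.085849) / 0.293 = 2.326·0.956112 / 0.293 = 7.5902
n−2 ≥ 57.6111  ⇒  n ≥ 59.6111
Smallest integer n = 60

60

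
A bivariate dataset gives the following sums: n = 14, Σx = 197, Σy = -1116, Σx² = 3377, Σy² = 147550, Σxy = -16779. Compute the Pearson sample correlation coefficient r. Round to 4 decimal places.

-0.1806

S_xy = nΣxy − ΣxΣy = 14·(-16779) − 197·(-1116) = -234906 − (-219852) = -15054
S_xx = nΣx² − (Σx)² = 14·3377 − 197² = 47278 − 38809 = 8469
S_yy = nΣy² − (Σy)² = 14·147550 − (-1116)² = 2065700 − 1245456 = 820244
r = S_xy / √(S_xx·S_yy) = -15054 / √(8469·820244) = -15054 / √6946646436 = -15054 / 83346.5442 = -0.1806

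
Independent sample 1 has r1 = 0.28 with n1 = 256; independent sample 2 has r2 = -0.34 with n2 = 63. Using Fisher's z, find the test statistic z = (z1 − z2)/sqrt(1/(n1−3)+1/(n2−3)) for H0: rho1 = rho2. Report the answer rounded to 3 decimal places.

4.469

Fisher z-transforms: z1 = atanh(0.28) = 0.287682, z2 = atanh(-0.34) = -0.354093; difference d = 0.641775
Var(d) = 1/253 + 1/60 = 0.0039526 + 0.0166667 = 0.0206193
z = d/√Var(d) = 0.641775 / √0.0206193 = 0.641775 / 0.143594 = 4.469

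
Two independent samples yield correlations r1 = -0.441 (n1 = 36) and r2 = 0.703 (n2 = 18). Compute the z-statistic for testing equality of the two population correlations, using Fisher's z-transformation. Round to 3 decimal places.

Fisher z-transforms: z1 = atanh(-0.441) = -0.473472, z2 = atanh(0.703) = 0.873207; difference d = -1.346679
Var(d) = 1/33 + 1/15 = 0.0303030 + 0.0666667 = 0.0969697
z = d/√Var(d) = -1.346679 / √0.0969697 = -1.346679 / 0.311400 = -4.325

-4.325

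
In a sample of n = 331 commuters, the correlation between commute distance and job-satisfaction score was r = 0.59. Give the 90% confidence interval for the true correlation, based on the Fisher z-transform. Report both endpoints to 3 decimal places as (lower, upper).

(0.528, 0.646)

Fisher z: z_r = atanh(r) = ½·ln((1+0.59)/(1−0.59)) = 0.677666
SE(z) = 1/√(n−3) = 1/√328 = 0.055216
90% ⇒ z* = 1.645; margin = 1.645·0.055216 = 0.090830
CI on z-scale: (0.586836, 0.768496)
Back-transform: tanh(0.586836) = 0.527616, tanh(0.768496) = 0.646054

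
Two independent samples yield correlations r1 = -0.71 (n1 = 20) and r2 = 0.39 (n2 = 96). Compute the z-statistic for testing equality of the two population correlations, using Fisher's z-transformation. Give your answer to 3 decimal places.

Fisher z-transforms: z1 = atanh(-0.71) = -0.887184, z2 = atanh(0.39) = 0.411800; difference d = -1.298984
Var(d) = 1/17 + 1/93 = 0.0588235 + 0.0107527 = 0.0695762
z = d/√Var(d) = -1.298984 / √0.0695762 = -1.298984 / 0.263773 = -4.925

-4.925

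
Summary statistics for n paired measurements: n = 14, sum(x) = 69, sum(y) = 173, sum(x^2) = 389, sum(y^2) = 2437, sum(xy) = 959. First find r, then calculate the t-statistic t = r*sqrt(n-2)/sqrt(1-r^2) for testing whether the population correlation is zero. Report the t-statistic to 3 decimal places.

6.386

Numerator: nΣxy − (Σx)(Σy) = 14·959 − (69)(173) = 1489
Denominator: √[(nΣx²−(Σx)²)(nΣy²−(Σy)²)]
  nΣx²−(Σx)² = 14·389 − 4761 = 685;  nΣy²−(Σy)² = 14·2437 − 29929 = 4189
  √(685·4189) = √2869465 = 1693.9495
r = 1489 / 1693.9495 = 0.8790
t = r·√(n−2)/√(1−r²) = 0.8790·√12 / √(1−0.772641) = 3.044945 / 0.476822 = 6.386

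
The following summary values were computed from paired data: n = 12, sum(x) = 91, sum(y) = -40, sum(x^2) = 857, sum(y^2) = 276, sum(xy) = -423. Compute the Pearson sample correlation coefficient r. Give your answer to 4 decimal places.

S_xy = nΣxy − ΣxΣy = 12·(-423) − 91·(-40) = -5076 − (-3640) = -1436
S_xx = nΣx² − (Σx)² = 12·857 − 91² = 10284 − 8281 = 2003
S_yy = nΣy² − (Σy)² = 12·276 − (-40)² = 3312 − 1600 = 1712
r = S_xy / √(S_xx·S_yy) = -1436 / √(2003·1712) = -1436 / √3429136 = -1436 / 1851.7926 = -0.7755

-0.7755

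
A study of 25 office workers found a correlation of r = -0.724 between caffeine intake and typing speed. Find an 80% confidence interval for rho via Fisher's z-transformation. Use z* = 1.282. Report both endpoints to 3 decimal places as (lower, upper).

(-0.830, -0.567)

z_r = atanh(-0.724) = -0.916001;  SE = 1/√(n−3) = 1/√22 = 0.213201
z-limits: -0.916001 ± 1.282·0.213201 = -0.916001 ± 0.273324 = [-1.189325, -0.642677]
ρ-limits: (tanh -1.189325, tanh -0.642677) = (-0.830, -0.567)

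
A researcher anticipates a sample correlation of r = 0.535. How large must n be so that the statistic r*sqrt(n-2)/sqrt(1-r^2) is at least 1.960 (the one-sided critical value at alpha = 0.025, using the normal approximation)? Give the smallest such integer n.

12

Need r·√(n−2)/√(1−r²) ≥ 1.960
√(n−2) ≥ 1.960·√(1−0.286225) / 0.535 = 1.960·0.844852 / 0.535 = 3.0952
n−2 ≥ 9.5803  ⇒  n ≥ 11.5803
Smallest integer n = 12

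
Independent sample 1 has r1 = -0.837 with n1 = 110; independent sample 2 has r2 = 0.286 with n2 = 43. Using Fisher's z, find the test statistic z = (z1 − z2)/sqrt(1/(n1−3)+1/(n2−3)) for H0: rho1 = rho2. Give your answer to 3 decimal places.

-8.122

z1 = atanh(-0.837) = -1.211069,  z2 = atanh(0.286) = 0.294204
SE = √(1/(n1−3) + 1/(n2−3)) = √(1/107 + 1/40) = √(0.0093458 + 0.0250000) = √0.0343458 = 0.185326
z = (z1 − z2)/SE = (-1.211069 − 0.294204) / 0.185326 = -1.505273 / 0.185326 = -8.122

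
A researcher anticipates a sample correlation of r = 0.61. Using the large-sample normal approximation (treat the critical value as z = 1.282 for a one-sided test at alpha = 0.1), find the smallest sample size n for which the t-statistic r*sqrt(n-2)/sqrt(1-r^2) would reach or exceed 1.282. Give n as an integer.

5

Need r·√(n−2)/√(1−r²) ≥ 1.282
√(n−2) ≥ 1.282·√(1−0.3721) / 0.61 = 1.282·0.792401 / 0.61 = 1.6653
n−2 ≥ 2.7732  ⇒  n ≥ 4.7732
Smallest integer n = 5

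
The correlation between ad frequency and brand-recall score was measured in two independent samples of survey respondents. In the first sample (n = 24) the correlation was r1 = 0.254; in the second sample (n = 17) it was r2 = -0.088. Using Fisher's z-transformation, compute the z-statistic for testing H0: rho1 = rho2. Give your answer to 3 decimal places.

1.008

z1 = atanh(0.254) = 0.259684,  z2 = atanh(-0.088) = -0.088228
SE = √(1/(n1−3) + 1/(n2−3)) = √(1/21 + 1/14) = √(0.0476190 + 0.0714286) = √0.1190476 = 0.345033
z = (z1 − z2)/SE = (0.259684 − (-0.088228)) / 0.345033 = 0.347912 / 0.345033 = 1.008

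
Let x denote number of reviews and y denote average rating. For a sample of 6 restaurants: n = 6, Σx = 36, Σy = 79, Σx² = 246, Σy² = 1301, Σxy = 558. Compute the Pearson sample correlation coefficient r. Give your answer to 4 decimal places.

Numerator: nΣxy − (Σx)(Σy) = 6·558 − (36)(79) = 504
Denominator: √[(nΣx²−(Σx)²)(nΣy²−(Σy)²)]
  nΣx²−(Σx)² = 6·246 − 1296 = 180;  nΣy²−(Σy)² = 6·1301 − 6241 = 1565
  √(180·1565) = √281700 = 530.7542
r = 504 / 530.7542 = 0.9496

0.9496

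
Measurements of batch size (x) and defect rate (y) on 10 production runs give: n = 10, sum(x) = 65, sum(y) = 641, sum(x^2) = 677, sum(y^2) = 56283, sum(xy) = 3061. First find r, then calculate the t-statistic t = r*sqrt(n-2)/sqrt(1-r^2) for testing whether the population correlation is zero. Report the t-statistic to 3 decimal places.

-1.923

Numerator: nΣxy − (Σx)(Σy) = 10·3061 − (65)(641) = -11055
Denominator: √[(nΣx²−(Σx)²)(nΣy²−(Σy)²)]
  nΣx²−(Σx)² = 10·677 − 4225 = 2545;  nΣy²−(Σy)² = 10·56283 − 410881 = 151949
  √(2545·151949) = √386710205 = 19664.9486
r = -11055 / 19664.9486 = -0.5622
t = r·√(n−2)/√(1−r²) = -0.5622·√8 / √(1−0.316069) = -1.590142 / 0.827001 = -1.923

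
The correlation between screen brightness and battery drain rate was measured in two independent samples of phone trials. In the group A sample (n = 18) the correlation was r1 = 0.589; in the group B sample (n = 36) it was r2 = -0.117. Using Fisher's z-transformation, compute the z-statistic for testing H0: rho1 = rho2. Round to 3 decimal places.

2.549

z1 = atanh(0.589) = 0.676133,  z2 = atanh(-0.117) = -0.117538
SE = √(1/(n1−3) + 1/(n2−3)) = √(1/15 + 1/33) = √(0.0666667 + 0.0303030) = √0.0969697 = 0.311400
z = (z1 − z2)/SE = (0.676133 − (-0.117538)) / 0.311400 = 0.793671 / 0.311400 = 2.549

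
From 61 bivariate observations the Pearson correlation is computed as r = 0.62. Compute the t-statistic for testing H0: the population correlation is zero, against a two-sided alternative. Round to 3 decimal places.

t = r·√(n−2) / √(1−r²) with r = 0.62, n = 61
  = 0.62·√59 / √(1 − 0.3844)
  = 0.62·7.681146 / 0.784602
  = 4.762311 / 0.784602 = 6.070

6.070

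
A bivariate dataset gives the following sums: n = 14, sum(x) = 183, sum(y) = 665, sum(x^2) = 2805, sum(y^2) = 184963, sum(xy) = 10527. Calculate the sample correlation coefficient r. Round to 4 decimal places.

0.2305

S_xy = nΣxy − ΣxΣy = 14·10527 − 183·665 = 147378 − 121695 = 25683
S_xx = nΣx² − (Σx)² = 14·2805 − 183² = 39270 − 33489 = 5781
S_yy = nΣy² − (Σy)² = 14·184963 − 665² = 2589482 − 442225 = 2147257
r = S_xy / √(S_xx·S_yy) = 25683 / √(5781·2147257) = 25683 / √12413292717 = 25683 / 111414.9573 = 0.2305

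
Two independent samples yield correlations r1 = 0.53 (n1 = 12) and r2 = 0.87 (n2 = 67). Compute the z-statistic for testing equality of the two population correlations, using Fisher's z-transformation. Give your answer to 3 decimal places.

-2.087

Fisher z-transforms: z1 = atanh(0.53) = 0.590145, z2 = atanh(0.87) = 1.333080; difference d = -0.742935
Var(d) = 1/9 + 1/64 = 0.1111111 + 0.0156250 = 0.1267361
z = d/√Var(d) = -0.742935 / √0.1267361 = -0.742935 / 0.356000 = -2.087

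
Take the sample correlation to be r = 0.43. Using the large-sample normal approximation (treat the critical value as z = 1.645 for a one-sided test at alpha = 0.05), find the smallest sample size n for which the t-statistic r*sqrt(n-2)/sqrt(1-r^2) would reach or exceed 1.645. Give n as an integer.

Need r·√(n−2)/√(1−r²) ≥ 1.645
√(n−2) ≥ 1.645·√(1−0.1849) / 0.43 = 1.645·0.902829 / 0.43 = 3.4538
n−2 ≥ 11.9287  ⇒  n ≥ 13.9287
Smallest integer n = 14

14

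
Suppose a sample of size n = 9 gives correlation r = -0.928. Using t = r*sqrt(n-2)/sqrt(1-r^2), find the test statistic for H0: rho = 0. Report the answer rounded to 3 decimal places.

-6.590

t = r·√(n−2) / √(1−r²) with r = -0.928, n = 9
  = -0.928·√7 / √(1 − 0.861184)
  = -0.928·2.645751 / 0.372580
  = -2.455257 / 0.372580 = -6.590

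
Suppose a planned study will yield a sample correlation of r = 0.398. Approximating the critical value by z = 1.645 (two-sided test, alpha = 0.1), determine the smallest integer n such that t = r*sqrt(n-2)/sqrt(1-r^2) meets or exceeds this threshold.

17

Need r·√(n−2)/√(1−r²) ≥ 1.645
√(n−2) ≥ 1.645·√(1−0.158404) / 0.398 = 1.645·0.917385 / 0.398 = 3.7917
n−2 ≥ 14.3770  ⇒  n ≥ 16.3770
Smallest integer n = 17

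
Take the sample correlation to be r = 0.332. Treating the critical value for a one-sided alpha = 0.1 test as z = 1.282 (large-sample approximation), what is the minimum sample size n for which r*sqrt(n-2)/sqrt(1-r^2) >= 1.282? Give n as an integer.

16

r√(n−2)/√(1−r²) ≥ 1.282  ⇔  n−2 ≥ (1.282)²·(1−r²)/r²
(1−r²)/r² = (1−0.110224)/0.110224 = 8.0724
n ≥ 2 + 1.643524·8.0724 = 2 + 13.2672 = 15.2672
⌈15.2672⌉ = 16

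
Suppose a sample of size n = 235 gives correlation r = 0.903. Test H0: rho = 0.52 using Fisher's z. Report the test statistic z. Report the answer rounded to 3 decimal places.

13.890

z_r = atanh(0.903) = 1.488238,  z_0 = atanh(0.52) = 0.576340
SE = 1/√(n−3) = 1/√232 = 0.065653
z = (z_r − z_0)/SE = (1.488238 − 0.576340) / 0.065653 = 0.911898 / 0.065653 = 13.890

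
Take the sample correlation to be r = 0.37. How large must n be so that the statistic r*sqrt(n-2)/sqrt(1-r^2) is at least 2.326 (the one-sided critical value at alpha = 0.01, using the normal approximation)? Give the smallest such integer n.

r√(n−2)/√(1−r²) ≥ 2.326  ⇔  n−2 ≥ (2.326)²·(1−r²)/r²
(1−r²)/r² = (1−0.1369)/0.1369 = 6.3046
n ≥ 2 + 5.410276·6.3046 = 2 + 34.1096 = 36.1096
⌈36.1096⌉ = 37

37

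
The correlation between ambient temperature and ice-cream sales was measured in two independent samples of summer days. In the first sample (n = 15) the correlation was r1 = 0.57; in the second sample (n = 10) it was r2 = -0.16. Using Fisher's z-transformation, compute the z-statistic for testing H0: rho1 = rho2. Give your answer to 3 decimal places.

z1 = atanh(0.57) = 0.647523,  z2 = atanh(-0.16) = -0.161387
SE = √(1/(n1−3) + 1/(n2−3)) = √(1/12 + 1/7) = √(0.0833333 + 0.1428571) = √0.2261904 = 0.475595
z = (z1 − z2)/SE = (0.647523 − (-0.161387)) / 0.475595 = 0.808910 / 0.475595 = 1.701

1.701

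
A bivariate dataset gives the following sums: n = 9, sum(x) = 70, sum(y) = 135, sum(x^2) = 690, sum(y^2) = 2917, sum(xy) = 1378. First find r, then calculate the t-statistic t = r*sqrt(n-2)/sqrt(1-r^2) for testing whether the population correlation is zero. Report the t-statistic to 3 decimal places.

5.818

S_xy = nΣxy − ΣxΣy = 9·1378 − 70·135 = 12402 − 9450 = 2952
S_xx = nΣx² − (Σx)² = 9·690 − 70² = 6210 − 4900 = 1310
S_yy = nΣy² − (Σy)² = 9·2917 − 135² = 26253 − 18225 = 8028
r = S_xy / √(S_xx·S_yy) = 2952 / √(1310·8028) = 2952 / √10516680 = 2952 / 3242.9431 = 0.9103
t = r·√(n−2)/√(1−r²) = 0.9103·√7 / √(1−0.828646) = 2.408427 / 0.413949 = 5.818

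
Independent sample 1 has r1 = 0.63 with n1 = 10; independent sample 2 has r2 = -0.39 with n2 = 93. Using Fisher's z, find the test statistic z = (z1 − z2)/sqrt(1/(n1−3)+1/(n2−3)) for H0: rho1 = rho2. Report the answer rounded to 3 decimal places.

z1 = atanh(0.63) = 0.741416,  z2 = atanh(-0.39) = -0.411800
SE = √(1/(n1−3) + 1/(n2−3)) = √(1/7 + 1/90) = √(0.1428571 + 0.0111111) = √0.1539682 = 0.392388
z = (z1 − z2)/SE = (0.741416 − (-0.411800)) / 0.392388 = 1.153216 / 0.392388 = 2.939

2.939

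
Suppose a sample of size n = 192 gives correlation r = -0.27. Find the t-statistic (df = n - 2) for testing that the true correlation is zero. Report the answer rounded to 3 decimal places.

1 − r² = 1 − 0.0729 = 0.9271;  √(1−r²) = 0.962860
√(n−2) = √190 = 13.784049
t = r·√(n−2)/√(1−r²) = -0.27 · 13.784049 / 0.962860 = -3.865

-3.865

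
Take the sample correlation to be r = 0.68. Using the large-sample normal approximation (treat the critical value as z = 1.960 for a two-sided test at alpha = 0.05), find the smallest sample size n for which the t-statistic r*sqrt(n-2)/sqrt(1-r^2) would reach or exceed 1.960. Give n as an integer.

7

r√(n−2)/√(1−r²) ≥ 1.960  ⇔  n−2 ≥ (1.960)²·(1−r²)/r²
(1−r²)/r² = (1−0.4624)/0.4624 = 1.1626
n ≥ 2 + 3.8416·1.1626 = 2 + 4.4662 = 6.4662
⌈6.4662⌉ = 7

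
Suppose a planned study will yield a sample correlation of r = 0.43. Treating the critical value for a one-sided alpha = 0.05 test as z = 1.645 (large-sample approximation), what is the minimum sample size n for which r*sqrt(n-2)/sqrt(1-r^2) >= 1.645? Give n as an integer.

Need r·√(n−2)/√(1−r²) ≥ 1.645
√(n−2) ≥ 1.645·√(1−0.1849) / 0.43 = 1.645·0.902829 / 0.43 = 3.4538
n−2 ≥ 11.9287  ⇒  n ≥ 13.9287
Smallest integer n = 14

14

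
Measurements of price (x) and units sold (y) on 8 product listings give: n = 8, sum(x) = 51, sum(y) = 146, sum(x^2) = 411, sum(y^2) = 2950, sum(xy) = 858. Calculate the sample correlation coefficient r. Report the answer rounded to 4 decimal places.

-0.4646

S_xy = nΣxy − ΣxΣy = 8·858 − 51·146 = 6864 − 7446 = -582
S_xx = nΣx² − (Σx)² = 8·411 − 51² = 3288 − 2601 = 687
S_yy = nΣy² − (Σy)² = 8·2950 − 146² = 23600 − 21316 = 2284
r = S_xy / √(S_xx·S_yy) = -582 / √(687·2284) = -582 / √1569108 = -582 / 1252.6404 = -0.4646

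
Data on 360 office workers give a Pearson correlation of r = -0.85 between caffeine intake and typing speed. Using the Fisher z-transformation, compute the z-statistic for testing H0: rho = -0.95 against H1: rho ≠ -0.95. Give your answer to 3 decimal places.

z_r = atanh(-0.85) = -1.256153,  z_0 = atanh(-0.95) = -1.831781
SE = 1/√(n−3) = 1/√357 = 0.052926
z = (z_r − z_0)/SE = (-1.256153 − (-1.831781)) / 0.052926 = 0.575628 / 0.052926 = 10.876

10.876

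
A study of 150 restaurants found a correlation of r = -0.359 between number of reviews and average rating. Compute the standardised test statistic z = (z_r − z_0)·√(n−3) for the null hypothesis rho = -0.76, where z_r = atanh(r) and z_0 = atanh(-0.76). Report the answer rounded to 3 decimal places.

Fisher z: atanh(-0.359) = -0.375737, atanh(-0.76) = -0.996215
z = (z_r − z_0)·√(n−3) = (-0.375737 − (-0.996215))·√147 = 0.620478 · 12.124356 = 7.523

7.523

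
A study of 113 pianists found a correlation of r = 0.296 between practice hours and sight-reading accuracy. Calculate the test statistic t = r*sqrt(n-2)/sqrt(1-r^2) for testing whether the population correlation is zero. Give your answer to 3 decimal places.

t = r·√(n−2) / √(1−r²) with r = 0.296, n = 113
  = 0.296·√111 / √(1 − 0.087616)
  = 0.296·10.535654 / 0.955188
  = 3.118554 / 0.955188 = 3.265

3.265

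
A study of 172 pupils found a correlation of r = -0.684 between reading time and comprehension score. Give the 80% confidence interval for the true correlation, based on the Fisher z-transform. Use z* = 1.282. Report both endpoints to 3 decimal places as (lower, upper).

Fisher z: z_r = atanh(r) = ½·ln((1+(-0.684))/(1−(-0.684))) = -0.836592
SE(z) = 1/√(n−3) = 1/√169 = 0.076923
80% ⇒ z* = 1.282; margin = 1.282·0.076923 = 0.098615
CI on z-scale: (-0.935207, -0.737977)
Back-transform: tanh(-0.935207) = -0.733012, tanh(-0.737977) = -0.627921

(-0.733, -0.628)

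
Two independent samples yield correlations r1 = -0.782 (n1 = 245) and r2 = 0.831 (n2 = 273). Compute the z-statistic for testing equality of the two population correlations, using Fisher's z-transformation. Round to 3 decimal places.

Fisher z-transforms: z1 = atanh(-0.782) = -1.050498, z2 = atanh(0.831) = 1.191359; difference d = -2.241857
Var(d) = 1/242 + 1/270 = 0.0041322 + 0.0037037 = 0.0078359
z = d/√Var(d) = -2.241857 / √0.0078359 = -2.241857 / 0.088521 = -25.326

-25.326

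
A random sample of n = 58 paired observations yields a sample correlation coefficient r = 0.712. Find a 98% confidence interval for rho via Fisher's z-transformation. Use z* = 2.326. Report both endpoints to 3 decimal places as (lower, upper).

Fisher z: z_r = atanh(r) = ½·ln((1+0.712)/(1−0.712)) = 0.891229
SE(z) = 1/√(n−3) = 1/√55 = 0.134840
98% ⇒ z* = 2.326; margin = 2.326·0.134840 = 0.313638
CI on z-scale: (0.577591, 1.204867)
Back-transform: tanh(0.577591) = 0.520912, tanh(1.204867) = 0.835133

(0.521, 0.835)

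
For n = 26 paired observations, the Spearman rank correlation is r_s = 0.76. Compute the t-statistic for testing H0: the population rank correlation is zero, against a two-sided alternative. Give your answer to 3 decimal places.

t = r_s·√(n−2) / √(1−r_s²) with r_s = 0.76, n = 26
  = 0.76·√24 / √(1 − 0.5776)
  = 0.76·4.898979 / 0.649923
  = 3.723224 / 0.649923 = 5.729

5.729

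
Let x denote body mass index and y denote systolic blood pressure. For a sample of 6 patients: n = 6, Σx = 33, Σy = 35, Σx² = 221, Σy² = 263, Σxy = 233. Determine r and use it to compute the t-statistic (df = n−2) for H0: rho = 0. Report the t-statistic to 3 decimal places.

Numerator: nΣxy − (Σx)(Σy) = 6·233 − (33)(35) = 243
Denominator: √[(nΣx²−(Σx)²)(nΣy²−(Σy)²)]
  nΣx²−(Σx)² = 6·221 − 1089 = 237;  nΣy²−(Σy)² = 6·263 − 1225 = 353
  √(237·353) = √83661 = 289.2421
r = 243 / 289.2421 = 0.8401
t = r·√(n−2)/√(1−r²) = 0.8401·√4 / √(1−0.705768) = 1.680200 / 0.542432 = 3.098

3.098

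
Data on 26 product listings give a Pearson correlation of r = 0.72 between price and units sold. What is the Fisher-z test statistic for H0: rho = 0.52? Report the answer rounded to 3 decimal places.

z_r = atanh(0.72) = 0.907645,  z_0 = atanh(0.52) = 0.576340
SE = 1/√(n−3) = 1/√23 = 0.208514
z = (z_r − z_0)/SE = (0.907645 − 0.576340) / 0.208514 = 0.331305 / 0.208514 = 1.589

1.589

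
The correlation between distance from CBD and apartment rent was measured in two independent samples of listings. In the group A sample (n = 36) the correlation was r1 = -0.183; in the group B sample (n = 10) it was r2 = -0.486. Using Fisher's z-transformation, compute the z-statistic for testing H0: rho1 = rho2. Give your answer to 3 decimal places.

0.831

Fisher z-transforms: z1 = atanh(-0.183) = -0.185085, z2 = atanh(-0.486) = -0.530810; difference d = 0.345725
Var(d) = 1/33 + 1/7 = 0.0303030 + 0.1428571 = 0.1731601
z = d/√Var(d) = 0.345725 / √0.1731601 = 0.345725 / 0.416125 = 0.831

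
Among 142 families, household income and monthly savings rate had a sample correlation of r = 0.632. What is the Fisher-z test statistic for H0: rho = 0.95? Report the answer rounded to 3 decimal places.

-12.816

Fisher z: atanh(0.632) = 0.744739, atanh(0.95) = 1.831781
z = (z_r − z_0)·√(n−3) = (0.744739 − 1.831781)·√139 = -1.087042 · 11.789826 = -12.816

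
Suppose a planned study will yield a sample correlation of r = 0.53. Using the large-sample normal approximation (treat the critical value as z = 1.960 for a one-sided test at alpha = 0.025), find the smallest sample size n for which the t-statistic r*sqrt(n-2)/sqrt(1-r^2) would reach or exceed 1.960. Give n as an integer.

Need r·√(n−2)/√(1−r²) ≥ 1.960
√(n−2) ≥ 1.960·√(1−0.2809) / 0.53 = 1.960·0.847998 / 0.53 = 3.1360
n−2 ≥ 9.8345  ⇒  n ≥ 11.8345
Smallest integer n = 12

12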